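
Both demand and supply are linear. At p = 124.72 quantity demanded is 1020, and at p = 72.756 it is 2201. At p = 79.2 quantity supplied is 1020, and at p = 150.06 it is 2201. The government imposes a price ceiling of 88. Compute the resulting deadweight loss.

4404.19

Demand slope = (72.756 − 124.72)/(2201 − 1020) = −0.044, so p = 169.6 − 0.044q.
Supply slope = (150.06 − 79.2)/(2201 − 1020) = 0.06, so p = 18 + 0.06q.
Competitive equilibrium: 169.6 − 0.044q = 18 + 0.06q → q* = 1457.6923, p* = 105.4615.
At the ceiling p = 88, quantity supplied = (88 − 18)/0.06 = 1166.6667.
Willingness to pay at q' = 1166.6667: 169.6 − 0.044·1166.6667 = 118.2667.
Δq = 1457.6923 − 1166.6667 = 291.0256; wedge = 118.2667 − 88 = 30.2667.
Deadweight loss = ½ × 291.0256 × 30.2667 = 4404.19.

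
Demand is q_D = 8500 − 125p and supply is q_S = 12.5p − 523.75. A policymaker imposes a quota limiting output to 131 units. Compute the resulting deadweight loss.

1206.50

In inverse form: demand p = 68 − 0.008q, supply p = 41.9 + 0.08q.
Competitive equilibrium: 68 − 0.008q = 41.9 + 0.08q → q* = 296.5909, p* = 65.6273.
At q = 131: demand price = 68 − 0.008·131 = 66.952; supply price = 41.9 + 0.08·131 = 52.38.
Δq = 296.5909 − 131 = 165.5909; wedge = 66.952 − 52.38 = 14.572.
DWL = ½ × 165.5909 × 14.572 = 1206.50.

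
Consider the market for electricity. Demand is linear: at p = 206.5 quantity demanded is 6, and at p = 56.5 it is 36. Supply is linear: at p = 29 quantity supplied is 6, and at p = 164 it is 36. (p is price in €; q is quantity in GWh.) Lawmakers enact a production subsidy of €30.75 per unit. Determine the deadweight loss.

Demand slope = (56.5 − 206.5)/(36 − 6) = −5, so p = 236.5 − 5q.
Supply slope = (164 − 29)/(36 − 6) = 4.5, so p = 2 + 4.5q.
Competitive equilibrium: 236.5 − 5q = 2 + 4.5q → q* = 24.6842, p* = 113.0789.
The subsidy lowers effective supply by 30.75: p = 4.5q − 28.75.
New quantity: 236.5 − 5q = 4.5q − 28.75 → q' = 27.9211.
Overproduction Δq = 27.9211 − 24.6842 = 3.2369; wedge = subsidy = 30.75.
The triangle = ½ × 3.2369 × 30.75 = €49.77.

€49.77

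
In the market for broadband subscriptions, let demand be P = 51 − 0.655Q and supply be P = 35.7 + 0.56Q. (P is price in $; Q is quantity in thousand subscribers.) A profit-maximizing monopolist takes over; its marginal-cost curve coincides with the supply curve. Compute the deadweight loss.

Competitive equilibrium: 51 − 0.655Q = 35.7 + 0.56Q → Q* = 12.5926, P* = 42.7519.
Marginal revenue: MR = 51 − 1.31Q. Set MR = MC: 51 − 1.31Q = 35.7 + 0.56Q → Q_m = 8.1818.
Price P_m = 51 − 0.655·8.1818 = 45.6409; MC(Q_m) = 35.7 + 0.56·8.1818 = 40.2818.
Competitive Q* = 12.5926, so ΔQ = 4.4108; wedge = 45.6409 − 40.2818 = 5.3591.
The triangle = ½ × 4.4108 × 5.3591 = $11.82 thousand.

$11.82 thousand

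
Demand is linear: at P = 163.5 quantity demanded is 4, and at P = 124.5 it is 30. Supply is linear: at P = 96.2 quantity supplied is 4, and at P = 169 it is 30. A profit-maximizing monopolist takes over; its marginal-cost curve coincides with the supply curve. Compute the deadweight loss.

55.53

Demand slope = (124.5 − 163.5)/(30 − 4) = −1.5, so P = 169.5 − 1.5Q.
Supply slope = (169 − 96.2)/(30 − 4) = 2.8, so P = 85 + 2.8Q.
Competitive equilibrium: 169.5 − 1.5Q = 85 + 2.8Q → Q* = 19.6512, P* = 140.0233.
Marginal revenue: MR = 169.5 − 3Q. Set MR = MC: 169.5 − 3Q = 85 + 2.8Q → Q_m = 14.569.
Price P_m = 169.5 − 1.5·14.569 = 147.6465; MC(Q_m) = 85 + 2.8·14.569 = 125.7932.
Competitive Q* = 19.6512, so ΔQ = 5.0822; wedge = 147.6465 − 125.7932 = 21.8533.
DWL = ½ × 5.0822 × 21.8533 = 55.53.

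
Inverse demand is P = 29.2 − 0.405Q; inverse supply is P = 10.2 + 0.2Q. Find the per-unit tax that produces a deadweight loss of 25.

Competitive equilibrium: 29.2 − 0.405Q = 10.2 + 0.2Q → Q* = 31.405, P* = 16.481.
A tax t gives ΔQ = t/0.605 and wedge t, so DWL = t²/1.21.
t²/1.21 = 25 → t² = 30.25 → t = 5.5.

5.5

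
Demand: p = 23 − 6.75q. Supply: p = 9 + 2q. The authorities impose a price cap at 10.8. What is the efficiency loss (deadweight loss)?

Competitive equilibrium: 23 − 6.75q = 9 + 2q → q* = 1.6, p* = 12.2.
At the ceiling p = 10.8, quantity supplied = (10.8 − 9)/2 = 0.9.
Willingness to pay at q' = 0.9: 23 − 6.75·0.9 = 16.925.
Δq = 1.6 − 0.9 = 0.7; wedge = 16.925 − 10.8 = 6.125.
Deadweight loss = ½ × 0.7 × 6.125 = 2.14.

2.14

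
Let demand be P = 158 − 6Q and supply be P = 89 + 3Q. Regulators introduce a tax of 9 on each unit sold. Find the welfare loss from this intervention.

Competitive equilibrium: 158 − 6Q = 89 + 3Q → Q* = 7.6667, P* = 112.
With the tax, the buyer price exceeds the seller price by 9: (158 − 6Q) − (89 + 3Q) = 9 → Q' = 6.6667.
ΔQ = 7.6667 − 6.6667 = 1; the wedge equals the tax, 9.
DWL = ½ × 1 × 9 = 4.50.

4.50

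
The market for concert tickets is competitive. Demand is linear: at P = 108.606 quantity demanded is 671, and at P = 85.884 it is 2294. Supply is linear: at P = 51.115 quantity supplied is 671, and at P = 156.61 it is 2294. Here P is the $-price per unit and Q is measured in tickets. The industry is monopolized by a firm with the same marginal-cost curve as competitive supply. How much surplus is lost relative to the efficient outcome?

$1751.29

Demand slope = (85.884 − 108.606)/(2294 − 671) = −0.014, so P = 118 − 0.014Q.
Supply slope = (156.61 − 51.115)/(2294 − 671) = 0.065, so P = 7.5 + 0.065Q.
Competitive equilibrium: 118 − 0.014Q = 7.5 + 0.065Q → Q* = 1398.7342, P* = 98.4177.
Marginal revenue: MR = 118 − 0.028Q. Set MR = MC: 118 − 0.028Q = 7.5 + 0.065Q → Q_m = 1188.172.
Price P_m = 118 − 0.014·1188.172 = 101.3656; MC(Q_m) = 7.5 + 0.065·1188.172 = 84.7312.
Competitive Q* = 1398.7342, so ΔQ = 210.5622; wedge = 101.3656 − 84.7312 = 16.6344.
Welfare loss = ½ × 210.5622 × 16.6344 = $1751.29.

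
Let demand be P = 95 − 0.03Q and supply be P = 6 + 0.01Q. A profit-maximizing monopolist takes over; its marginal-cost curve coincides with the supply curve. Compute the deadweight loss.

Competitive equilibrium: 95 − 0.03Q = 6 + 0.01Q → Q* = 2225, P* = 28.25.
Marginal revenue: MR = 95 − 0.06Q. Set MR = MC: 95 − 0.06Q = 6 + 0.01Q → Q_m = 1271.42857.
Price P_m = 95 − 0.03·1271.42857 = 56.85714; MC(Q_m) = 6 + 0.01·1271.42857 = 18.71429.
Competitive Q* = 2225, so ΔQ = 953.57143; wedge = 56.85714 − 18.71429 = 38.14285.
Deadweight loss = ½ × 953.57143 × 38.14285 = 18185.97.

18185.97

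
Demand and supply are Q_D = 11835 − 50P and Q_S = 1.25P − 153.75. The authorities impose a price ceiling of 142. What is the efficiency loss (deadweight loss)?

5413.63

In inverse form: demand P = 236.7 − 0.02Q, supply P = 123 + 0.8Q.
Competitive equilibrium: 236.7 − 0.02Q = 123 + 0.8Q → Q* = 138.6585, P* = 233.9268.
At the ceiling P = 142, quantity supplied = (142 − 123)/0.8 = 23.75.
Willingness to pay at Q' = 23.75: 236.7 − 0.02·23.75 = 236.225.
ΔQ = 138.6585 − 23.75 = 114.9085; wedge = 236.225 − 142 = 94.225.
Deadweight loss = ½ × 114.9085 × 94.225 = 5413.63.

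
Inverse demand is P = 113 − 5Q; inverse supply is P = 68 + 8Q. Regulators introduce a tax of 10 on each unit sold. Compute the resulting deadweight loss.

Competitive equilibrium: 113 − 5Q = 68 + 8Q → Q* = 3.4615, P* = 95.6923.
With the tax, the buyer price exceeds the seller price by 10: (113 − 5Q) − (68 + 8Q) = 10 → Q' = 2.6923.
ΔQ = 3.4615 − 2.6923 = 0.7692; the wedge equals the tax, 10.
The triangle = ½ × 0.7692 × 10 = 3.85.

3.85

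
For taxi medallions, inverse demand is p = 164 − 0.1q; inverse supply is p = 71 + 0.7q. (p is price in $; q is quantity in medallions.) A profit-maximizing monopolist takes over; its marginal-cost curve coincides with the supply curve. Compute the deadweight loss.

Competitive equilibrium: 164 − 0.1q = 71 + 0.7q → q* = 116.25, p* = 152.375.
Marginal revenue: MR = 164 − 0.2q. Set MR = MC: 164 − 0.2q = 71 + 0.7q → q_m = 103.3333.
Price p_m = 164 − 0.1·103.3333 = 153.6667; MC(q_m) = 71 + 0.7·103.3333 = 143.3333.
Competitive q* = 116.25, so Δq = 12.9167; wedge = 153.6667 − 143.3333 = 10.3334.
DWL = ½ × 12.9167 × 10.3334 = $66.74.

$66.74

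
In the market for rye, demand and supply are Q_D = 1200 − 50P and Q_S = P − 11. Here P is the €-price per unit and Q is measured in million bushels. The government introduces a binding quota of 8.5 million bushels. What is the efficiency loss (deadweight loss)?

€9.19 million

In inverse form: demand P = 24 − 0.02Q, supply P = 11 + Q.
Competitive equilibrium: 24 − 0.02Q = 11 + Q → Q* = 12.7451, P* = 23.7451.
At Q = 8.5: demand price = 24 − 0.02·8.5 = 23.83; supply price = 11 + 1·8.5 = 19.5.
ΔQ = 12.7451 − 8.5 = 4.2451; wedge = 23.83 − 19.5 = 4.33.
Deadweight loss = ½ × 4.2451 × 4.33 = €9.19 million.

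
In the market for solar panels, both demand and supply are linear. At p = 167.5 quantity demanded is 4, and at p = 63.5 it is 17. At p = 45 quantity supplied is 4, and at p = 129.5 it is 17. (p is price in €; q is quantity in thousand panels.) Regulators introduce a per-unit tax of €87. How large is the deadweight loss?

Demand slope = (63.5 − 167.5)/(17 − 4) = −8, so p = 199.5 − 8q.
Supply slope = (129.5 − 45)/(17 − 4) = 6.5, so p = 19 + 6.5q.
Competitive equilibrium: 199.5 − 8q = 19 + 6.5q → q* = 12.4483, p* = 99.9138.
With the tax, the buyer price exceeds the seller price by 87: (199.5 − 8q) − (19 + 6.5q) = 87 → q' = 6.4483.
Δq = 12.4483 − 6.4483 = 6; the wedge equals the tax, 87.
DWL = ½ × 6 × 87 = €261 thousand.

€261 thousand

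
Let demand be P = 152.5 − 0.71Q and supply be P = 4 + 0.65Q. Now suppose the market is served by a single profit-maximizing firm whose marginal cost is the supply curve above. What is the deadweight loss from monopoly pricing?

953.81

Competitive equilibrium: 152.5 − 0.71Q = 4 + 0.65Q → Q* = 109.1912, P* = 74.9743.
Marginal revenue: MR = 152.5 − 1.42Q. Set MR = MC: 152.5 − 1.42Q = 4 + 0.65Q → Q_m = 71.7391.
Price P_m = 152.5 − 0.71·71.7391 = 101.5652; MC(Q_m) = 4 + 0.65·71.7391 = 50.6304.
Competitive Q* = 109.1912, so ΔQ = 37.4521; wedge = 101.5652 − 50.6304 = 50.9348.
Welfare loss = ½ × 37.4521 × 50.9348 = 953.81.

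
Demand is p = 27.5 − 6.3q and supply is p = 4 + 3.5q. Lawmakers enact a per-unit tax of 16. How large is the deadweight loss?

13.06

Competitive equilibrium: 27.5 − 6.3q = 4 + 3.5q → q* = 2.398, p* = 12.3929.
With the tax, the buyer price exceeds the seller price by 16: (27.5 − 6.3q) − (4 + 3.5q) = 16 → q' = 0.7653.
Δq = 2.398 − 0.7653 = 1.6327; the wedge equals the tax, 16.
The triangle = ½ × 1.6327 × 16 = 13.06.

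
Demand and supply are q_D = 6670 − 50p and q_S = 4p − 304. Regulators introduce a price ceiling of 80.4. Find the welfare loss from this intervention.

In inverse form: demand p = 133.4 − 0.02q, supply p = 76 + 0.25q.
Competitive equilibrium: 133.4 − 0.02q = 76 + 0.25q → q* = 212.5926, p* = 129.1481.
At the ceiling p = 80.4, quantity supplied = (80.4 − 76)/0.25 = 17.6.
Willingness to pay at q' = 17.6: 133.4 − 0.02·17.6 = 133.048.
Δq = 212.5926 − 17.6 = 194.9926; wedge = 133.048 − 80.4 = 52.648.
Welfare loss = ½ × 194.9926 × 52.648 = 5132.99.

5132.99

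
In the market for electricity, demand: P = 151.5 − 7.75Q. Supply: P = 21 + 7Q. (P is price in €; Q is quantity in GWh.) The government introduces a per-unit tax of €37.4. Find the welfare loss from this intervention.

€47.42

Competitive equilibrium: 151.5 − 7.75Q = 21 + 7Q → Q* = 8.8475, P* = 82.9322.
With the tax, the buyer price exceeds the seller price by 37.4: (151.5 − 7.75Q) − (21 + 7Q) = 37.4 → Q' = 6.3119.
ΔQ = 8.8475 − 6.3119 = 2.5356; the wedge equals the tax, 37.4.
Welfare loss = ½ × 2.5356 × 37.4 = €47.42.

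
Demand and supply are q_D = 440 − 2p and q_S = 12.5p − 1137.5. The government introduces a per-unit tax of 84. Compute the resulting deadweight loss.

6082.76

In inverse form: demand p = 220 − 0.5q, supply p = 91 + 0.08q.
Competitive equilibrium: 220 − 0.5q = 91 + 0.08q → q* = 222.4138, p* = 108.7931.
With the tax, the buyer price exceeds the seller price by 84: (220 − 0.5q) − (91 + 0.08q) = 84 → q' = 77.5862.
Δq = 222.4138 − 77.5862 = 144.8276; the wedge equals the tax, 84.
The triangle = ½ × 144.8276 × 84 = 6082.76.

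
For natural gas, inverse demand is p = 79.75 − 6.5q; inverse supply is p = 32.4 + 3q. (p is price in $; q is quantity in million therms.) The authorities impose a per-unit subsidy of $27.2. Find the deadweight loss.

Competitive equilibrium: 79.75 − 6.5q = 32.4 + 3q → q* = 4.9842, p* = 47.3526.
The subsidy lowers effective supply by 27.2: p = 5.2 + 3q.
New quantity: 79.75 − 6.5q = 5.2 + 3q → q' = 7.8474.
Overproduction Δq = 7.8474 − 4.9842 = 2.8632; wedge = subsidy = 27.2.
Welfare loss = ½ × 2.8632 × 27.2 = $38.94 million.

$38.94 million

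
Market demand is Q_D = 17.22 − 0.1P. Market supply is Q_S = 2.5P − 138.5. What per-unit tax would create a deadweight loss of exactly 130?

52

In inverse form: demand P = 172.2 − 10Q, supply P = 55.4 + 0.4Q.
Competitive equilibrium: 172.2 − 10Q = 55.4 + 0.4Q → Q* = 11.2308, P* = 59.8923.
A tax t gives ΔQ = t/10.4 and wedge t, so DWL = t²/20.8.
t²/20.8 = 130 → t² = 2704 → t = 52.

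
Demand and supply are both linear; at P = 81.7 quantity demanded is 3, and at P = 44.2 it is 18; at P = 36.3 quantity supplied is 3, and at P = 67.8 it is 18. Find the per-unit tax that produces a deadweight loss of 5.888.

7.36

Demand slope = (44.2 − 81.7)/(18 − 3) = −2.5, so P = 89.2 − 2.5Q.
Supply slope = (67.8 − 36.3)/(18 − 3) = 2.1, so P = 30 + 2.1Q.
Competitive equilibrium: 89.2 − 2.5Q = 30 + 2.1Q → Q* = 12.8696, P* = 57.0261.
A tax t gives ΔQ = t/4.6 and wedge t, so DWL = t²/9.2.
t²/9.2 = 5.888 → t² = 54.1696 → t = 7.36.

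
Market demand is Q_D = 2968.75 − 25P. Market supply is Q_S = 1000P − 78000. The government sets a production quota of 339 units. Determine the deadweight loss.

In inverse form: demand P = 118.75 − 0.04Q, supply P = 78 + 0.001Q.
Competitive equilibrium: 118.75 − 0.04Q = 78 + 0.001Q → Q* = 993.9024, P* = 78.9939.
At Q = 339: demand price = 118.75 − 0.04·339 = 105.19; supply price = 78 + 0.001·339 = 78.339.
ΔQ = 993.9024 − 339 = 654.9024; wedge = 105.19 − 78.339 = 26.851.
Welfare loss = ½ × 654.9024 × 26.851 = 8792.39.

8792.39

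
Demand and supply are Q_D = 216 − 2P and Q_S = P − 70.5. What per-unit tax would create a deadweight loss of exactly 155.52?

21.6

In inverse form: demand P = 108 − 0.5Q, supply P = 70.5 + Q.
Competitive equilibrium: 108 − 0.5Q = 70.5 + Q → Q* = 25, P* = 95.5.
A tax t gives ΔQ = t/1.5 and wedge t, so DWL = t²/3.
t²/3 = 155.52 → t² = 466.56 → t = 21.6.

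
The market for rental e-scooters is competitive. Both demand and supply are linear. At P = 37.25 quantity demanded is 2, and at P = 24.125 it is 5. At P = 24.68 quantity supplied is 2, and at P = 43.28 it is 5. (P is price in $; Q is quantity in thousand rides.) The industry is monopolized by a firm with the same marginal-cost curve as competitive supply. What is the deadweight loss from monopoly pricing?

$4.60 thousand

Demand slope = (24.125 − 37.25)/(5 − 2) = −4.375, so P = 46 − 4.375Q.
Supply slope = (43.28 − 24.68)/(5 − 2) = 6.2, so P = 12.28 + 6.2Q.
Competitive equilibrium: 46 − 4.375Q = 12.28 + 6.2Q → Q* = 3.1887, P* = 32.0496.
Marginal revenue: MR = 46 − 8.75Q. Set MR = MC: 46 − 8.75Q = 12.28 + 6.2Q → Q_m = 2.2555.
Price P_m = 46 − 4.375·2.2555 = 36.1322; MC(Q_m) = 12.28 + 6.2·2.2555 = 26.2641.
Competitive Q* = 3.1887, so ΔQ = 0.9332; wedge = 36.1322 − 26.2641 = 9.8681.
Deadweight loss = ½ × 0.9332 × 9.8681 = $4.60 thousand.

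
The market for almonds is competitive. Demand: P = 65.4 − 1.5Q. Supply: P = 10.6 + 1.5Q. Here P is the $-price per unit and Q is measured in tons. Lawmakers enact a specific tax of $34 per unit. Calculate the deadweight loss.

Competitive equilibrium: 65.4 − 1.5Q = 10.6 + 1.5Q → Q* = 18.2667, P* = 38.
With the tax, the buyer price exceeds the seller price by 34: (65.4 − 1.5Q) − (10.6 + 1.5Q) = 34 → Q' = 6.9333.
ΔQ = 18.2667 − 6.9333 = 11.3334; the wedge equals the tax, 34.
Welfare loss = ½ × 11.3334 × 34 = $192.67.

$192.67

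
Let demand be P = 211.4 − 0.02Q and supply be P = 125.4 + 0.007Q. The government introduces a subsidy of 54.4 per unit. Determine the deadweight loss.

Competitive equilibrium: 211.4 − 0.02Q = 125.4 + 0.007Q → Q* = 3185.1852, P* = 147.6963.
The subsidy lowers effective supply by 54.4: P = 71 + 0.007Q.
New quantity: 211.4 − 0.02Q = 71 + 0.007Q → Q' = 5200.
Overproduction ΔQ = 5200 − 3185.1852 = 2014.8148; wedge = subsidy = 54.4.
Welfare loss = ½ × 2014.8148 × 54.4 = 54802.96.

54802.96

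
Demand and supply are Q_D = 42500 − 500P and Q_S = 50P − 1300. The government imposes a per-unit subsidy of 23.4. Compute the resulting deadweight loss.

12444.55

In inverse form: demand P = 85 − 0.002Q, supply P = 26 + 0.02Q.
Competitive equilibrium: 85 − 0.002Q = 26 + 0.02Q → Q* = 2681.81818, P* = 79.63636.
The subsidy lowers effective supply by 23.4: P = 2.6 + 0.02Q.
New quantity: 85 − 0.002Q = 2.6 + 0.02Q → Q' = 3745.45455.
Overproduction ΔQ = 3745.45455 − 2681.81818 = 1063.63637; wedge = subsidy = 23.4.
The triangle = ½ × 1063.63637 × 23.4 = 12444.55.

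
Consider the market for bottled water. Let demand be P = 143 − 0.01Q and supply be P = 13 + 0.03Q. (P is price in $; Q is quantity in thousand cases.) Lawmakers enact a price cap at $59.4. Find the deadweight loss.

$58026.89 thousand

Competitive equilibrium: 143 − 0.01Q = 13 + 0.03Q → Q* = 3250, P* = 110.5.
At the ceiling P = 59.4, quantity supplied = (59.4 − 13)/0.03 = 1546.66667.
Willingness to pay at Q' = 1546.66667: 143 − 0.01·1546.66667 = 127.53333.
ΔQ = 3250 − 1546.66667 = 1703.33333; wedge = 127.53333 − 59.4 = 68.13333.
The triangle = ½ × 1703.33333 × 68.13333 = $58026.89 thousand.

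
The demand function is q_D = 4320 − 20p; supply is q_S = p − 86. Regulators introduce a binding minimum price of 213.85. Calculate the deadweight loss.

3428.34

In inverse form: demand p = 216 − 0.05q, supply p = 86 + q.
Competitive equilibrium: 216 − 0.05q = 86 + q → q* = 123.8095, p* = 209.8095.
At the floor p = 213.85, quantity demanded = (216 − 213.85)/0.05 = 43.
Sellers' marginal cost at q' = 43: 86 + 1·43 = 129.
Δq = 123.8095 − 43 = 80.8095; wedge = 213.85 − 129 = 84.85.
The triangle = ½ × 80.8095 × 84.85 = 3428.34.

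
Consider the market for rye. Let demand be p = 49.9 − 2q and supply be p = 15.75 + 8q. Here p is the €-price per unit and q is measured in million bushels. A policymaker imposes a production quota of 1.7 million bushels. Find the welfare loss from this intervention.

€14.71 million

Competitive equilibrium: 49.9 − 2q = 15.75 + 8q → q* = 3.415, p* = 43.07.
At q = 1.7: demand price = 49.9 − 2·1.7 = 46.5; supply price = 15.75 + 8·1.7 = 29.35.
Δq = 3.415 − 1.7 = 1.715; wedge = 46.5 − 29.35 = 17.15.
The triangle = ½ × 1.715 × 17.15 = €14.71 million.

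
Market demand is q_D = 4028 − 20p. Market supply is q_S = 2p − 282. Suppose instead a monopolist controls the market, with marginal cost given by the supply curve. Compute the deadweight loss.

23.03

In inverse form: demand p = 201.4 − 0.05q, supply p = 141 + 0.5q.
Competitive equilibrium: 201.4 − 0.05q = 141 + 0.5q → q* = 109.8182, p* = 195.9091.
Marginal revenue: MR = 201.4 − 0.1q. Set MR = MC: 201.4 − 0.1q = 141 + 0.5q → q_m = 100.6667.
Price p_m = 201.4 − 0.05·100.6667 = 196.3667; MC(q_m) = 141 + 0.5·100.6667 = 191.3334.
Competitive q* = 109.8182, so Δq = 9.1515; wedge = 196.3667 − 191.3334 = 5.0333.
The triangle = ½ × 9.1515 × 5.0333 = 23.03.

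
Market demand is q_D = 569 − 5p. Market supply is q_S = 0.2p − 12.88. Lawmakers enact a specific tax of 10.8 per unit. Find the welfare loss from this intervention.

In inverse form: demand p = 113.8 − 0.2q, supply p = 64.4 + 5q.
Competitive equilibrium: 113.8 − 0.2q = 64.4 + 5q → q* = 9.5, p* = 111.9.
With the tax, the buyer price exceeds the seller price by 10.8: (113.8 − 0.2q) − (64.4 + 5q) = 10.8 → q' = 7.4231.
Δq = 9.5 − 7.4231 = 2.0769; the wedge equals the tax, 10.8.
Welfare loss = ½ × 2.0769 × 10.8 = 11.22.

11.22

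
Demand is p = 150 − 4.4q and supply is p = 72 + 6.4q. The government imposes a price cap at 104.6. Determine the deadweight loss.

24.46

Competitive equilibrium: 150 − 4.4q = 72 + 6.4q → q* = 7.2222, p* = 118.2222.
At the ceiling p = 104.6, quantity supplied = (104.6 − 72)/6.4 = 5.0938.
Willingness to pay at q' = 5.0938: 150 − 4.4·5.0938 = 127.5873.
Δq = 7.2222 − 5.0938 = 2.1284; wedge = 127.5873 − 104.6 = 22.9873.
Welfare loss = ½ × 2.1284 × 22.9873 = 24.46.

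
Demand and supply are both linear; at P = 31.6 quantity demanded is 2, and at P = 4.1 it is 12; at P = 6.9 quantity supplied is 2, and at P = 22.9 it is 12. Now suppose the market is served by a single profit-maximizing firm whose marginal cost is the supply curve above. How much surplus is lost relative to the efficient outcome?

Demand slope = (4.1 − 31.6)/(12 − 2) = −2.75, so P = 37.1 − 2.75Q.
Supply slope = (22.9 − 6.9)/(12 − 2) = 1.6, so P = 3.7 + 1.6Q.
Competitive equilibrium: 37.1 − 2.75Q = 3.7 + 1.6Q → Q* = 7.6782, P* = 15.9851.
Marginal revenue: MR = 37.1 − 5.5Q. Set MR = MC: 37.1 − 5.5Q = 3.7 + 1.6Q → Q_m = 4.7042.
Price P_m = 37.1 − 2.75·4.7042 = 24.1635; MC(Q_m) = 3.7 + 1.6·4.7042 = 11.2267.
Competitive Q* = 7.6782, so ΔQ = 2.974; wedge = 24.1635 − 11.2267 = 12.9368.
DWL = ½ × 2.974 × 12.9368 = 19.24.

19.24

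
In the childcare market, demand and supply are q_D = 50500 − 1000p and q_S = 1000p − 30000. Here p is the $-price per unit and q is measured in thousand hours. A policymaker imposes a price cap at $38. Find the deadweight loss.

$5062.50 thousand

In inverse form: demand p = 50.5 − 0.001q, supply p = 30 + 0.001q.
Competitive equilibrium: 50.5 − 0.001q = 30 + 0.001q → q* = 10250, p* = 40.25.
At the ceiling p = 38, quantity supplied = (38 − 30)/0.001 = 8000.
Willingness to pay at q' = 8000: 50.5 − 0.001·8000 = 42.5.
Δq = 10250 − 8000 = 2250; wedge = 42.5 − 38 = 4.5.
DWL = ½ × 2250 × 4.5 = $5062.50 thousand.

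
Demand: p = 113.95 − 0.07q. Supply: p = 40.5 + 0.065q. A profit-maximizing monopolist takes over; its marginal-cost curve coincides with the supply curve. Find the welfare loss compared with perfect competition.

Competitive equilibrium: 113.95 − 0.07q = 40.5 + 0.065q → q* = 544.07407, p* = 75.86481.
Marginal revenue: MR = 113.95 − 0.14q. Set MR = MC: 113.95 − 0.14q = 40.5 + 0.065q → q_m = 358.29268.
Price p_m = 113.95 − 0.07·358.29268 = 88.86951; MC(q_m) = 40.5 + 0.065·358.29268 = 63.78902.
Competitive q* = 544.07407, so Δq = 185.78139; wedge = 88.86951 − 63.78902 = 25.08049.
The triangle = ½ × 185.78139 × 25.08049 = 2329.74.

2329.74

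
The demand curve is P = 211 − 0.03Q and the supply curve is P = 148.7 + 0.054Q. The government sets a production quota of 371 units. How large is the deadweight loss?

5770.54

Competitive equilibrium: 211 − 0.03Q = 148.7 + 0.054Q → Q* = 741.6667, P* = 188.75.
At Q = 371: demand price = 211 − 0.03·371 = 199.87; supply price = 148.7 + 0.054·371 = 168.734.
ΔQ = 741.6667 − 371 = 370.6667; wedge = 199.87 − 168.734 = 31.136.
Welfare loss = ½ × 370.6667 × 31.136 = 5770.54.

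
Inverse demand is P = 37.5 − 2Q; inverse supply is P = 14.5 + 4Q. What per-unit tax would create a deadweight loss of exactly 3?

Competitive equilibrium: 37.5 − 2Q = 14.5 + 4Q → Q* = 3.8333, P* = 29.8333.
A tax t gives ΔQ = t/6 and wedge t, so DWL = t²/12.
t²/12 = 3 → t² = 36 → t = 6.

6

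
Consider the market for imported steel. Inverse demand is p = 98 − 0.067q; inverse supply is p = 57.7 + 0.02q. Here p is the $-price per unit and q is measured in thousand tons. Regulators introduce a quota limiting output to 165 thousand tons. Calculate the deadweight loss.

$3868.64 thousand

Competitive equilibrium: 98 − 0.067q = 57.7 + 0.02q → q* = 463.2184, p* = 66.9644.
At q = 165: demand price = 98 − 0.067·165 = 86.945; supply price = 57.7 + 0.02·165 = 61.
Δq = 463.2184 − 165 = 298.2184; wedge = 86.945 − 61 = 25.945.
Welfare loss = ½ × 298.2184 × 25.945 = $3868.64 thousand.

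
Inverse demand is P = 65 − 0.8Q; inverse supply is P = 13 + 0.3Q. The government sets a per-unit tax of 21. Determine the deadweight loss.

Competitive equilibrium: 65 − 0.8Q = 13 + 0.3Q → Q* = 47.2727, P* = 27.1818.
With the tax, the buyer price exceeds the seller price by 21: (65 − 0.8Q) − (13 + 0.3Q) = 21 → Q' = 28.1818.
ΔQ = 47.2727 − 28.1818 = 19.0909; the wedge equals the tax, 21.
DWL = ½ × 19.0909 × 21 = 200.45.

200.45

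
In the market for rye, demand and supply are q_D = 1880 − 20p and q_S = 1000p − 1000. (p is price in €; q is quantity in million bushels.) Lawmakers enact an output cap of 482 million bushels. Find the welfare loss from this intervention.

In inverse form: demand p = 94 − 0.05q, supply p = 1 + 0.001q.
Competitive equilibrium: 94 − 0.05q = 1 + 0.001q → q* = 1823.5294, p* = 2.8235.
At q = 482: demand price = 94 − 0.05·482 = 69.9; supply price = 1 + 0.001·482 = 1.482.
Δq = 1823.5294 − 482 = 1341.5294; wedge = 69.9 − 1.482 = 68.418.
Welfare loss = ½ × 1341.5294 × 68.418 = €45892.38 million.

€45892.38 million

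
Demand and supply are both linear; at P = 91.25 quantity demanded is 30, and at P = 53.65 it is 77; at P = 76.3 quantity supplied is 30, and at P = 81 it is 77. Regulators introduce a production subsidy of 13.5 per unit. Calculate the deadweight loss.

Demand slope = (53.65 − 91.25)/(77 − 30) = −0.8, so P = 115.25 − 0.8Q.
Supply slope = (81 − 76.3)/(77 − 30) = 0.1, so P = 73.3 + 0.1Q.
Competitive equilibrium: 115.25 − 0.8Q = 73.3 + 0.1Q → Q* = 46.6111, P* = 77.9611.
The subsidy lowers effective supply by 13.5: P = 59.8 + 0.1Q.
New quantity: 115.25 − 0.8Q = 59.8 + 0.1Q → Q' = 61.6111.
Overproduction ΔQ = 61.6111 − 46.6111 = 15; wedge = subsidy = 13.5.
The triangle = ½ × 15 × 13.5 = 101.25.

101.25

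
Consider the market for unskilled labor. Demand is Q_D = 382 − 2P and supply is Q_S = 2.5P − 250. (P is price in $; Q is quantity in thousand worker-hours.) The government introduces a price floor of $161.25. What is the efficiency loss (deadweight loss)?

$779.17 thousand

In inverse form: demand P = 191 − 0.5Q, supply P = 100 + 0.4Q.
Competitive equilibrium: 191 − 0.5Q = 100 + 0.4Q → Q* = 101.1111, P* = 140.4444.
At the floor P = 161.25, quantity demanded = (191 − 161.25)/0.5 = 59.5.
Sellers' marginal cost at Q' = 59.5: 100 + 0.4·59.5 = 123.8.
ΔQ = 101.1111 − 59.5 = 41.6111; wedge = 161.25 − 123.8 = 37.45.
Welfare loss = ½ × 41.6111 × 37.45 = $779.17 thousand.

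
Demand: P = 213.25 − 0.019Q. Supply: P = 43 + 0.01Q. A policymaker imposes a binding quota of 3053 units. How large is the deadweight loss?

Competitive equilibrium: 213.25 − 0.019Q = 43 + 0.01Q → Q* = 5870.6897, P* = 101.7069.
At Q = 3053: demand price = 213.25 − 0.019·3053 = 155.243; supply price = 43 + 0.01·3053 = 73.53.
ΔQ = 5870.6897 − 3053 = 2817.6897; wedge = 155.243 − 73.53 = 81.713.
DWL = ½ × 2817.6897 × 81.713 = 115120.94.

115120.94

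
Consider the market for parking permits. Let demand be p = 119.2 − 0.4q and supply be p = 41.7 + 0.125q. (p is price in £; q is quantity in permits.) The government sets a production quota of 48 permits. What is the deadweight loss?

Competitive equilibrium: 119.2 − 0.4q = 41.7 + 0.125q → q* = 147.619, p* = 60.1524.
At q = 48: demand price = 119.2 − 0.4·48 = 100; supply price = 41.7 + 0.125·48 = 47.7.
Δq = 147.619 − 48 = 99.619; wedge = 100 − 47.7 = 52.3.
Welfare loss = ½ × 99.619 × 52.3 = £2605.04.

£2605.04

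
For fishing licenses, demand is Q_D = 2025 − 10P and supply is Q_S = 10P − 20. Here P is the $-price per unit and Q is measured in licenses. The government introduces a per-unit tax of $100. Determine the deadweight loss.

$25000

In inverse form: demand P = 202.5 − 0.1Q, supply P = 2 + 0.1Q.
Competitive equilibrium: 202.5 − 0.1Q = 2 + 0.1Q → Q* = 1002.5, P* = 102.25.
With the tax, the buyer price exceeds the seller price by 100: (202.5 − 0.1Q) − (2 + 0.1Q) = 100 → Q' = 502.5.
ΔQ = 1002.5 − 502.5 = 500; the wedge equals the tax, 100.
DWL = ½ × 500 × 100 = $25000.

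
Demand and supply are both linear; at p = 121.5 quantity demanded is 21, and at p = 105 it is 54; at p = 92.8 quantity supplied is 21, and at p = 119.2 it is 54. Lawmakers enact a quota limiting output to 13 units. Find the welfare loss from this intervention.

588

Demand slope = (105 − 121.5)/(54 − 21) = −0.5, so p = 132 − 0.5q.
Supply slope = (119.2 − 92.8)/(54 − 21) = 0.8, so p = 76 + 0.8q.
Competitive equilibrium: 132 − 0.5q = 76 + 0.8q → q* = 43.0769, p* = 110.4615.
At q = 13: demand price = 132 − 0.5·13 = 125.5; supply price = 76 + 0.8·13 = 86.4.
Δq = 43.0769 − 13 = 30.0769; wedge = 125.5 − 86.4 = 39.1.
DWL = ½ × 30.0769 × 39.1 = 588.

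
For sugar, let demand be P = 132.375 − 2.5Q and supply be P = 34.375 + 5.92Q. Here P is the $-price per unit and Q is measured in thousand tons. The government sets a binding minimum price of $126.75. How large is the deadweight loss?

Competitive equilibrium: 132.375 − 2.5Q = 34.375 + 5.92Q → Q* = 11.639, P* = 103.2776.
At the floor P = 126.75, quantity demanded = (132.375 − 126.75)/2.5 = 2.25.
Sellers' marginal cost at Q' = 2.25: 34.375 + 5.92·2.25 = 47.695.
ΔQ = 11.639 − 2.25 = 9.389; wedge = 126.75 − 47.695 = 79.055.
The triangle = ½ × 9.389 × 79.055 = $371.12 thousand.

$371.12 thousand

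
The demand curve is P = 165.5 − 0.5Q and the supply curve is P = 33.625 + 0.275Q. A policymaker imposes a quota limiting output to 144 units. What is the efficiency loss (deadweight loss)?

265.21

Competitive equilibrium: 165.5 − 0.5Q = 33.625 + 0.275Q → Q* = 170.1613, P* = 80.4194.
At Q = 144: demand price = 165.5 − 0.5·144 = 93.5; supply price = 33.625 + 0.275·144 = 73.225.
ΔQ = 170.1613 − 144 = 26.1613; wedge = 93.5 − 73.225 = 20.275.
DWL = ½ × 26.1613 × 20.275 = 265.21.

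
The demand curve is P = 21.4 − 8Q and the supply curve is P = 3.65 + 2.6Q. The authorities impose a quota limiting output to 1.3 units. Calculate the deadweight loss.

0.74

Competitive equilibrium: 21.4 − 8Q = 3.65 + 2.6Q → Q* = 1.6745, P* = 8.0038.
At Q = 1.3: demand price = 21.4 − 8·1.3 = 11; supply price = 3.65 + 2.6·1.3 = 7.03.
ΔQ = 1.6745 − 1.3 = 0.3745; wedge = 11 − 7.03 = 3.97.
Welfare loss = ½ × 0.3745 × 3.97 = 0.74.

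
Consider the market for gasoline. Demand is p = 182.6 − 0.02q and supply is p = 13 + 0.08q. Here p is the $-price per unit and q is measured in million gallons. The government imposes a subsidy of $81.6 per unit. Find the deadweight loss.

$33292.80 million

Competitive equilibrium: 182.6 − 0.02q = 13 + 0.08q → q* = 1696, p* = 148.68.
The subsidy lowers effective supply by 81.6: p = 0.08q − 68.6.
New quantity: 182.6 − 0.02q = 0.08q − 68.6 → q' = 2512.
Overproduction Δq = 2512 − 1696 = 816; wedge = subsidy = 81.6.
Deadweight loss = ½ × 816 × 81.6 = $33292.80 million.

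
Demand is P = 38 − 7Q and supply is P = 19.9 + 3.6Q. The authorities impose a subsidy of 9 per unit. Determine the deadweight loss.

3.82

Competitive equilibrium: 38 − 7Q = 19.9 + 3.6Q → Q* = 1.7075, P* = 26.0472.
The subsidy lowers effective supply by 9: P = 10.9 + 3.6Q.
New quantity: 38 − 7Q = 10.9 + 3.6Q → Q' = 2.5566.
Overproduction ΔQ = 2.5566 − 1.7075 = 0.8491; wedge = subsidy = 9.
Deadweight loss = ½ × 0.8491 × 9 = 3.82.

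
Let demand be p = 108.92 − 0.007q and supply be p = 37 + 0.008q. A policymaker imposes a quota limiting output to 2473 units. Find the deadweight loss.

Competitive equilibrium: 108.92 − 0.007q = 37 + 0.008q → q* = 4794.6667, p* = 75.3573.
At q = 2473: demand price = 108.92 − 0.007·2473 = 91.609; supply price = 37 + 0.008·2473 = 56.784.
Δq = 4794.6667 − 2473 = 2321.6667; wedge = 91.609 − 56.784 = 34.825.
Deadweight loss = ½ × 2321.6667 × 34.825 = 40426.02.

40426.02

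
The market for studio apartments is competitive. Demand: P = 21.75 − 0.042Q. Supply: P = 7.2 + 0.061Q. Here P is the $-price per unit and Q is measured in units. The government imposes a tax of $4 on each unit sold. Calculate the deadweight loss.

$77.67

Competitive equilibrium: 21.75 − 0.042Q = 7.2 + 0.061Q → Q* = 141.2621, P* = 15.817.
With the tax, the buyer price exceeds the seller price by 4: (21.75 − 0.042Q) − (7.2 + 0.061Q) = 4 → Q' = 102.4272.
ΔQ = 141.2621 − 102.4272 = 38.8349; the wedge equals the tax, 4.
Welfare loss = ½ × 38.8349 × 4 = $77.67.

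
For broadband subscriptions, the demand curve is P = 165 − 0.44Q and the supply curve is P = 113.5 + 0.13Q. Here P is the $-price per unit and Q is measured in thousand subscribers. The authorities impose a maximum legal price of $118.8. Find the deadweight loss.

Competitive equilibrium: 165 − 0.44Q = 113.5 + 0.13Q → Q* = 90.3509, P* = 125.2456.
At the ceiling P = 118.8, quantity supplied = (118.8 − 113.5)/0.13 = 40.7692.
Willingness to pay at Q' = 40.7692: 165 − 0.44·40.7692 = 147.0616.
ΔQ = 90.3509 − 40.7692 = 49.5817; wedge = 147.0616 − 118.8 = 28.2616.
Deadweight loss = ½ × 49.5817 × 28.2616 = $700.63 thousand.

$700.63 thousand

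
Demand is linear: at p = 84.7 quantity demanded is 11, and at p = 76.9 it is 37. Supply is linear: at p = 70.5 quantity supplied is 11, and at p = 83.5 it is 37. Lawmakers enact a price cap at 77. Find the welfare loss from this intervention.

9.025

Demand slope = (76.9 − 84.7)/(37 − 11) = −0.3, so p = 88 − 0.3q.
Supply slope = (83.5 − 70.5)/(37 − 11) = 0.5, so p = 65 + 0.5q.
Competitive equilibrium: 88 − 0.3q = 65 + 0.5q → q* = 28.75, p* = 79.375.
At the ceiling p = 77, quantity supplied = (77 − 65)/0.5 = 24.
Willingness to pay at q' = 24: 88 − 0.3·24 = 80.8.
Δq = 28.75 − 24 = 4.75; wedge = 80.8 − 77 = 3.8.
DWL = ½ × 4.75 × 3.8 = 9.025.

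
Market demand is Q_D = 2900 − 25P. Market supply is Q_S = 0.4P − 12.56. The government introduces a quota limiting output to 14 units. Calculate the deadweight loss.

In inverse form: demand P = 116 − 0.04Q, supply P = 31.4 + 2.5Q.
Competitive equilibrium: 116 − 0.04Q = 31.4 + 2.5Q → Q* = 33.3071, P* = 114.6677.
At Q = 14: demand price = 116 − 0.04·14 = 115.44; supply price = 31.4 + 2.5·14 = 66.4.
ΔQ = 33.3071 − 14 = 19.3071; wedge = 115.44 − 66.4 = 49.04.
Deadweight loss = ½ × 19.3071 × 49.04 = 473.41.

473.41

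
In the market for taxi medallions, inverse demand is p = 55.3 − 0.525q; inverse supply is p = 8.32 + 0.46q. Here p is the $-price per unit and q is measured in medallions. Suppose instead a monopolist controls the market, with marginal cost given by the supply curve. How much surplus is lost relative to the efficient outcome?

Competitive equilibrium: 55.3 − 0.525q = 8.32 + 0.46q → q* = 47.6954, p* = 30.2599.
Marginal revenue: MR = 55.3 − 1.05q. Set MR = MC: 55.3 − 1.05q = 8.32 + 0.46q → q_m = 31.1126.
Price p_m = 55.3 − 0.525·31.1126 = 38.9659; MC(q_m) = 8.32 + 0.46·31.1126 = 22.6318.
Competitive q* = 47.6954, so Δq = 16.5828; wedge = 38.9659 − 22.6318 = 16.3341.
Welfare loss = ½ × 16.5828 × 16.3341 = $135.43.

$135.43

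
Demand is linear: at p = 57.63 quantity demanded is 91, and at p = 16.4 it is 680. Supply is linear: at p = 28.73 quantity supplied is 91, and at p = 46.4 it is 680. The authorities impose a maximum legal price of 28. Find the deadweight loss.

4908.89

Demand slope = (16.4 − 57.63)/(680 − 91) = −0.07, so p = 64 − 0.07q.
Supply slope = (46.4 − 28.73)/(680 − 91) = 0.03, so p = 26 + 0.03q.
Competitive equilibrium: 64 − 0.07q = 26 + 0.03q → q* = 380, p* = 37.4.
At the ceiling p = 28, quantity supplied = (28 − 26)/0.03 = 66.66667.
Willingness to pay at q' = 66.66667: 64 − 0.07·66.66667 = 59.33333.
Δq = 380 − 66.66667 = 313.33333; wedge = 59.33333 − 28 = 31.33333.
The triangle = ½ × 313.33333 × 31.33333 = 4908.89.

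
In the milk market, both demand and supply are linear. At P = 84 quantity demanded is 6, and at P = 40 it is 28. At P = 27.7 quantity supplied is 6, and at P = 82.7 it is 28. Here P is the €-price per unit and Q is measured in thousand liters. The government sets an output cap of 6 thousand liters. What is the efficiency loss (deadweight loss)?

€352.19 thousand

Demand slope = (40 − 84)/(28 − 6) = −2, so P = 96 − 2Q.
Supply slope = (82.7 − 27.7)/(28 − 6) = 2.5, so P = 12.7 + 2.5Q.
Competitive equilibrium: 96 − 2Q = 12.7 + 2.5Q → Q* = 18.5111, P* = 58.9778.
At Q = 6: demand price = 96 − 2·6 = 84; supply price = 12.7 + 2.5·6 = 27.7.
ΔQ = 18.5111 − 6 = 12.5111; wedge = 84 − 27.7 = 56.3.
DWL = ½ × 12.5111 × 56.3 = €352.19 thousand.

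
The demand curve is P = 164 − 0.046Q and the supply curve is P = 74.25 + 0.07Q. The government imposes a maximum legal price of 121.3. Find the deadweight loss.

598.28

Competitive equilibrium: 164 − 0.046Q = 74.25 + 0.07Q → Q* = 773.7069, P* = 128.4095.
At the ceiling P = 121.3, quantity supplied = (121.3 − 74.25)/0.07 = 672.1429.
Willingness to pay at Q' = 672.1429: 164 − 0.046·672.1429 = 133.0814.
ΔQ = 773.7069 − 672.1429 = 101.564; wedge = 133.0814 − 121.3 = 11.7814.
Deadweight loss = ½ × 101.564 × 11.7814 = 598.28.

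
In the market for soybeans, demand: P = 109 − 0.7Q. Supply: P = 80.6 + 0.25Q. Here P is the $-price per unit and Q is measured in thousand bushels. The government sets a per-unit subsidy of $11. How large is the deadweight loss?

$63.68 thousand

Competitive equilibrium: 109 − 0.7Q = 80.6 + 0.25Q → Q* = 29.8947, P* = 88.0737.
The subsidy lowers effective supply by 11: P = 69.6 + 0.25Q.
New quantity: 109 − 0.7Q = 69.6 + 0.25Q → Q' = 41.4737.
Overproduction ΔQ = 41.4737 − 29.8947 = 11.579; wedge = subsidy = 11.
The triangle = ½ × 11.579 × 11 = $63.68 thousand.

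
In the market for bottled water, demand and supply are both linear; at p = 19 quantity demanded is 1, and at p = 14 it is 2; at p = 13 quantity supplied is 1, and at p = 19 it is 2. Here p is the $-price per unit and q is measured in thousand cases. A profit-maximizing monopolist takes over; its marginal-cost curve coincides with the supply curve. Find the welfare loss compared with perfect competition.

Demand slope = (14 − 19)/(2 − 1) = −5, so p = 24 − 5q.
Supply slope = (19 − 13)/(2 − 1) = 6, so p = 7 + 6q.
Competitive equilibrium: 24 − 5q = 7 + 6q → q* = 1.5455, p* = 16.2727.
Marginal revenue: MR = 24 − 10q. Set MR = MC: 24 − 10q = 7 + 6q → q_m = 1.0625.
Price p_m = 24 − 5·1.0625 = 18.6875; MC(q_m) = 7 + 6·1.0625 = 13.375.
Competitive q* = 1.5455, so Δq = 0.483; wedge = 18.6875 − 13.375 = 5.3125.
The triangle = ½ × 0.483 × 5.3125 = $1.28 thousand.

$1.28 thousand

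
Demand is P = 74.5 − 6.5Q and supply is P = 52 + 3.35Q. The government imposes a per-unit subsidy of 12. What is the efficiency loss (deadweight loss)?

Competitive equilibrium: 74.5 − 6.5Q = 52 + 3.35Q → Q* = 2.2843, P* = 59.6523.
The subsidy lowers effective supply by 12: P = 40 + 3.35Q.
New quantity: 74.5 − 6.5Q = 40 + 3.35Q → Q' = 3.5025.
Overproduction ΔQ = 3.5025 − 2.2843 = 1.2182; wedge = subsidy = 12.
DWL = ½ × 1.2182 × 12 = 7.31.

7.31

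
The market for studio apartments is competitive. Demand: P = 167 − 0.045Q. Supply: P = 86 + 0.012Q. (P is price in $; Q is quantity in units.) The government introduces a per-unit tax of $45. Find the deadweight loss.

Competitive equilibrium: 167 − 0.045Q = 86 + 0.012Q → Q* = 1421.0526, P* = 103.0526.
With the tax, the buyer price exceeds the seller price by 45: (167 − 0.045Q) − (86 + 0.012Q) = 45 → Q' = 631.5789.
ΔQ = 1421.0526 − 631.5789 = 789.4737; the wedge equals the tax, 45.
DWL = ½ × 789.4737 × 45 = $17763.16.

$17763.16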